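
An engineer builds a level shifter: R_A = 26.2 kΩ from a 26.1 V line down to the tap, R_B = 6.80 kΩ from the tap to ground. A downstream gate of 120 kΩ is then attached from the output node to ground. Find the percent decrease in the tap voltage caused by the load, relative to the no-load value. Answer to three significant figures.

4.31 %

The divider's output (Thévenin) resistance is R_A‖R_B = 5.399 kΩ.
Fractional drop under load = R_th/(R_th + R_L) = 5.399 / (5.399 + 120) = 0.04305.
So the output falls by 4.31 %.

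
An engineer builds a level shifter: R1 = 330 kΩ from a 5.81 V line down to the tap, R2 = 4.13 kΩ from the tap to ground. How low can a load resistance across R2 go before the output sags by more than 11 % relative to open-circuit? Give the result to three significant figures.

R_L(min) ≈ 33.0 kΩ

Output resistance R_th = R1‖R2 = (330 × 4.13)/334.1 = 4.079 kΩ.
The fractional drop is R_th/(R_th + R_L); requiring this ≤ 0.110 gives R_L ≥ R_th(1/0.110 − 1) = 4.079 × 8.091 = 33.0 kΩ.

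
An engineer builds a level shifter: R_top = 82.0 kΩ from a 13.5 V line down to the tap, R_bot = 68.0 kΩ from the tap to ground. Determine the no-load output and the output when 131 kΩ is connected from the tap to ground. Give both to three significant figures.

Unloaded: 6.12 V; loaded: 4.77 V

Open-circuit: V = 13.5 × 68.0/(82.0 + 68.0) = 6.12 V.
With the load, R_bot becomes R_bot‖R_L = 44.76 kΩ, so V = 13.5 × 44.76/126.8 = 4.77 V.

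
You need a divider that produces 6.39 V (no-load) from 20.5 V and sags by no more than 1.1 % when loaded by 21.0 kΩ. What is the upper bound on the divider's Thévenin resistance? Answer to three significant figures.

Loading drop = R_th/(R_th + R_L) ≤ 0.0110, so R_th ≤ R_L · ε/(1−ε) = 21.0 kΩ × 0.0110/0.9890 = 234 Ω.

R_th ≤ 234 Ω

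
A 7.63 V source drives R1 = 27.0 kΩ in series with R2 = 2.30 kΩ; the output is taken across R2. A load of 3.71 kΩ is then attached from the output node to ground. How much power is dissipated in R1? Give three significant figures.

P ≈ 1.95 mW

Total resistance from the source is R1 + (R2‖R_L) = 28.42 kΩ, so I = 7.63/28.42 kΩ = 0.2685 mA.
P = I²·R1 = (0.2685 mA)² × 27.0 kΩ = 1.95 mW.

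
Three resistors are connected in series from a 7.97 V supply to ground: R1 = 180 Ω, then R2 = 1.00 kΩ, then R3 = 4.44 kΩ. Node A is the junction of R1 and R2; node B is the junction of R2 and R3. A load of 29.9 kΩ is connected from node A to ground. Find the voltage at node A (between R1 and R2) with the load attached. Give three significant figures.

Below node A the series string R2+R3 = 5440 Ω sits in parallel with the 29900 Ω load: 4603 Ω.
V_A = 7.97 × 4603/(180 + 4603) = 7.67 V.

V ≈ 7.67 V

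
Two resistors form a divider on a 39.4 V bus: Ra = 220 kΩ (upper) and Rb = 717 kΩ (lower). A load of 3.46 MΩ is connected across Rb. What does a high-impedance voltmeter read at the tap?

V_out ≈ 28.8 V

The load sits in parallel with Rb: Rb‖R_L = (717 × 3460) / (717 + 3460) = 593.9 kΩ.
V_out = 39.4 × 593.9 / (220 + 593.9) = 39.4 × 593.9/813.9 = 28.8 V.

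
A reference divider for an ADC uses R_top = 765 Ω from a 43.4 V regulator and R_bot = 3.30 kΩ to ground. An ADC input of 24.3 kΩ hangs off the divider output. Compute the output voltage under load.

V_out ≈ 34.4 V

The load sits in parallel with R_bot: R_bot‖R_L = (3300 × 24300) / (3300 + 24300) = 2905 Ω.
V_out = 43.4 × 2905 / (765 + 2905) = 43.4 × 2905/3670 = 34.4 V.
(Unloaded it would have been 35.2 V.)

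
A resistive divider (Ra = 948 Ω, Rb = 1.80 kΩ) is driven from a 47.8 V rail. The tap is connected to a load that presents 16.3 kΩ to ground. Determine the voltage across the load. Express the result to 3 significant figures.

V_out ≈ 30.2 V

The load sits in parallel with Rb: Rb‖R_L = (1800 × 16300) / (1800 + 16300) = 1621 Ω.
V_out = 47.8 × 1621 / (948 + 1621) = 47.8 × 1621/2569 = 30.2 V.
(Unloaded it would have been 31.3 V.)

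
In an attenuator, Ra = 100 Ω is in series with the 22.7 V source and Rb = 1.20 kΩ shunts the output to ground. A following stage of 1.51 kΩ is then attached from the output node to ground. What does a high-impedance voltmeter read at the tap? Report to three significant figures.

V_out ≈ 19.7 V

The load sits in parallel with Rb: Rb‖R_L = (1200 × 1510) / (1200 + 1510) = 668.6 Ω.
V_out = 22.7 × 668.6 / (100 + 668.6) = 22.7 × 668.6/768.6 = 19.7 V.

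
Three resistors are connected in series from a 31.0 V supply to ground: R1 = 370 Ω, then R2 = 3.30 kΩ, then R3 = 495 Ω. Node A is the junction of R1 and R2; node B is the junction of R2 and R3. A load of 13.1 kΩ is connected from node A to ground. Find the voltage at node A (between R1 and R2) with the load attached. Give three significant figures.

V ≈ 27.5 V

Below node A the series string R2+R3 = 3795 Ω sits in parallel with the 13100 Ω load: 2943 Ω.
V_A = 31.0 × 2943/(370 + 2943) = 27.5 V.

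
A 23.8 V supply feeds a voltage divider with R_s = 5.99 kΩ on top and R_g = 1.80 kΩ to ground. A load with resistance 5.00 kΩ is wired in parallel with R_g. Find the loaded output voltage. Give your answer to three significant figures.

V_out ≈ 4.31 V

The load sits in parallel with R_g: R_g‖R_L = (1.80 × 5.00) / (1.80 + 5.00) = 1.324 kΩ.
V_out = 23.8 × 1.324 / (5.99 + 1.324) = 23.8 × 1.324/7.314 = 4.31 V.
(Unloaded it would have been 5.50 V.)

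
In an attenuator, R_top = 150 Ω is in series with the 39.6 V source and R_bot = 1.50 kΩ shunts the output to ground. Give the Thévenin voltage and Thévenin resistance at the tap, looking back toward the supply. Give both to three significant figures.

V_th is the open-circuit tap voltage: 39.6 × 1500/(150 + 1500) = 36.0 V.
With the supply zeroed, R_top and R_bot appear in parallel from the tap: R_th = R_top‖R_bot = (150 × 1500)/1650 = 136 Ω.

V_th = 36.0 V, R_th = 136 Ω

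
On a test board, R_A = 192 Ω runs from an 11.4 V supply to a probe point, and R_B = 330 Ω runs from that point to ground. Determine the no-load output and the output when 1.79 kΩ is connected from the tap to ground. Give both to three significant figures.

Unloaded: 7.21 V; loaded: 6.75 V

Open-circuit: V = 11.4 × 330/(192 + 330) = 7.21 V.
With the load, R_B becomes R_B‖R_L = 278.6 Ω, so V = 11.4 × 278.6/470.6 = 6.75 V.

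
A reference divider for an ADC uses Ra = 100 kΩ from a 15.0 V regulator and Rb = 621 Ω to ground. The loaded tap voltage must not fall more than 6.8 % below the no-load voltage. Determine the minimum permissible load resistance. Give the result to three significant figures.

R_L(min) ≈ 8.46 kΩ

Output resistance R_th = Ra‖Rb = (100000 × 621)/100600 = 617.2 Ω.
The fractional drop is R_th/(R_th + R_L); requiring this ≤ 0.0680 gives R_L ≥ R_th(1/0.0680 − 1) = 617.2 × 13.71 = 8.46 kΩ.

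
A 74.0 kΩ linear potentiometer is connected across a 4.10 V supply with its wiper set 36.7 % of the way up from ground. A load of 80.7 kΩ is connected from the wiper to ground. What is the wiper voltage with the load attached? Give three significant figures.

The wiper splits the pot into (1−α)R = 46.84 kΩ above and αR = 27.16 kΩ below.
Lower section ‖ load = 20.32 kΩ.
V_wiper = 4.10 × 20.32/(46.84 + 20.32) = 1.24 V.

V ≈ 1.24 V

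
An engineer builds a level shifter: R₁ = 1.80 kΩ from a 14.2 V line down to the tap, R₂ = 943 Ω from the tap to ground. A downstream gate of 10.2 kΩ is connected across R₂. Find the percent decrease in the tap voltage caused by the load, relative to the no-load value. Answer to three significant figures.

The divider's output (Thévenin) resistance is R₁‖R₂ = 618.8 Ω.
Fractional drop under load = R_th/(R_th + R_L) = 618.8 / (618.8 + 10200) = 0.05720.
So the output falls by 5.72 %.

5.72 %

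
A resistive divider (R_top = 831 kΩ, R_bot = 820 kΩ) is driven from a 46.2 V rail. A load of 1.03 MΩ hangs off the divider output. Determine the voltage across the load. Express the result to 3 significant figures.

V_out ≈ 16.4 V

The load sits in parallel with R_bot: R_bot‖R_L = (820 × 1030) / (820 + 1030) = 456.5 kΩ.
V_out = 46.2 × 456.5 / (831 + 456.5) = 46.2 × 456.5/1288 = 16.4 V.
(Unloaded it would have been 22.9 V.)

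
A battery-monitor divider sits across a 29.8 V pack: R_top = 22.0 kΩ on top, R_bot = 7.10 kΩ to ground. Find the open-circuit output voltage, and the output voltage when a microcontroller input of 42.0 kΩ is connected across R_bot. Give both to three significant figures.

Open-circuit: V = 29.8 × 7.10/(22.0 + 7.10) = 7.27 V.
With the load, R_bot becomes R_bot‖R_L = 6.073 kΩ, so V = 29.8 × 6.073/28.07 = 6.45 V.

Unloaded: 7.27 V; loaded: 6.45 V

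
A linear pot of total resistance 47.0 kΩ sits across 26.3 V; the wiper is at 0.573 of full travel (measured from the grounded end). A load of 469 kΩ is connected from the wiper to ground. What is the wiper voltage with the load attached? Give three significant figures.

The wiper splits the pot into (1−α)R = 20.07 kΩ above and αR = 26.93 kΩ below.
Lower section ‖ load = 25.47 kΩ.
V_wiper = 26.3 × 25.47/(20.07 + 25.47) = 14.7 V.

V ≈ 14.7 V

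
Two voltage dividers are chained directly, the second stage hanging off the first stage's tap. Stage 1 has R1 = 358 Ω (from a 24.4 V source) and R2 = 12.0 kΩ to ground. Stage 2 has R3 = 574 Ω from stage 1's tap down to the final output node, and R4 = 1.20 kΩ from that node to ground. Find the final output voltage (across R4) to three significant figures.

Stage 2 presents R3+R4 = 1774 Ω as a load on stage 1's tap.
Stage 1's lower leg becomes R2‖(R3+R4) = 1546 Ω, so V_mid = 24.4 × 1546/1904 = 19.81 V.
Stage 2 is itself unloaded: V_out = V_mid × R4/(R3+R4) = 19.81 × 1200/1774 = 13.4 V.

V_out ≈ 13.4 V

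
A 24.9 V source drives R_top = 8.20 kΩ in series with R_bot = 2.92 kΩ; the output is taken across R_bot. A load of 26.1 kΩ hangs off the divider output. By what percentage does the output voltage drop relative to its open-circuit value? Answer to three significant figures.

7.62 %

The divider's output (Thévenin) resistance is R_top‖R_bot = 2.153 kΩ.
Fractional drop under load = R_th/(R_th + R_L) = 2.153 / (2.153 + 26.1) = 0.07621.
So the output falls by 7.62 %.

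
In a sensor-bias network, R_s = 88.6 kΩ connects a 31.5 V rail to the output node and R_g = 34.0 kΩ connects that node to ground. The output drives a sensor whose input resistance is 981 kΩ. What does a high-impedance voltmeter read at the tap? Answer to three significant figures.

V_out ≈ 8.52 V

The load sits in parallel with R_g: R_g‖R_L = (34.0 × 981) / (34.0 + 981) = 32.86 kΩ.
V_out = 31.5 × 32.86 / (88.6 + 32.86) = 31.5 × 32.86/121.5 = 8.52 V.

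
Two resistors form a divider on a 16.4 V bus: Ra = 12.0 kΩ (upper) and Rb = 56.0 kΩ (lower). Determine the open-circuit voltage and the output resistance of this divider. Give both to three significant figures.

V_th is the open-circuit tap voltage: 16.4 × 56.0/(12.0 + 56.0) = 13.5 V.
With the supply zeroed, Ra and Rb appear in parallel from the tap: R_th = Ra‖Rb = (12.0 × 56.0)/68.00 = 9.88 kΩ.

V_th = 13.5 V, R_th = 9.88 kΩ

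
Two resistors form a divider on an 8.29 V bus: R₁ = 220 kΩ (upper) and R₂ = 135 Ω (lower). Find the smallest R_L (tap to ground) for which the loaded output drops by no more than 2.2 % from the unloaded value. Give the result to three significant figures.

Output resistance R_th = R₁‖R₂ = (220000 × 135)/220100 = 134.9 Ω.
The fractional drop is R_th/(R_th + R_L); requiring this ≤ 0.0220 gives R_L ≥ R_th(1/0.0220 − 1) = 134.9 × 44.45 = 6.00 kΩ.

R_L(min) ≈ 6.00 kΩ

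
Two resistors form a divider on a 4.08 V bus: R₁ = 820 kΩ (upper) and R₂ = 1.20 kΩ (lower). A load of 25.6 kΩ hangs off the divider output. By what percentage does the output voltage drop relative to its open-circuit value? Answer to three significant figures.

4.47 %

The divider's output (Thévenin) resistance is R₁‖R₂ = 1.198 kΩ.
Fractional drop under load = R_th/(R_th + R_L) = 1.198 / (1.198 + 25.6) = 0.04471.
So the output falls by 4.47 %.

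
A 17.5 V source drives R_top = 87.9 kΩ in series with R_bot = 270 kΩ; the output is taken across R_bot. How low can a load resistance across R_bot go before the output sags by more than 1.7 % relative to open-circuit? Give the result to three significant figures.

Output resistance R_th = R_top‖R_bot = (87.9 × 270)/357.9 = 66.31 kΩ.
The fractional drop is R_th/(R_th + R_L); requiring this ≤ 0.0170 gives R_L ≥ R_th(1/0.0170 − 1) = 66.31 × 57.82 = 3.83 MΩ.

R_L(min) ≈ 3.83 MΩ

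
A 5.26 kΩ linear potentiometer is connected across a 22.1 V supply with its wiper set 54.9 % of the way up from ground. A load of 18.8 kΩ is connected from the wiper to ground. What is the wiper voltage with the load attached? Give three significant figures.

V ≈ 11.3 V

The wiper splits the pot into (1−α)R = 2.372 kΩ above and αR = 2.888 kΩ below.
Lower section ‖ load = 2.503 kΩ.
V_wiper = 22.1 × 2.503/(2.372 + 2.503) = 11.3 V.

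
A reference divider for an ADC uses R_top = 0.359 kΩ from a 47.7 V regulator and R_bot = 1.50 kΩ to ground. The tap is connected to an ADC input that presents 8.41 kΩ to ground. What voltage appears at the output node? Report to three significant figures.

V_out ≈ 37.2 V

The load sits in parallel with R_bot: R_bot‖R_L = (1500 × 8410) / (1500 + 8410) = 1273 Ω.
V_out = 47.7 × 1273 / (359 + 1273) = 47.7 × 1273/1632 = 37.2 V.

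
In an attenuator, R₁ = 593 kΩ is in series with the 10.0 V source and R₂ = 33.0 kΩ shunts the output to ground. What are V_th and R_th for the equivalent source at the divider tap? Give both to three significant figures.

V_th is the open-circuit tap voltage: 10.0 × 33.0/(593 + 33.0) = 0.527 V.
With the supply zeroed, R₁ and R₂ appear in parallel from the tap: R_th = R₁‖R₂ = (593 × 33.0)/626.0 = 31.3 kΩ.

V_th = 0.527 V, R_th = 31.3 kΩ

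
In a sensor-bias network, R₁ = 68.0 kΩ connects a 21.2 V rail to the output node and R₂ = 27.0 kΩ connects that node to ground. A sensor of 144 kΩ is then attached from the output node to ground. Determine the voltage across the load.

V_out ≈ 5.31 V

The load sits in parallel with R₂: R₂‖R_L = (27.0 × 144) / (27.0 + 144) = 22.74 kΩ.
V_out = 21.2 × 22.74 / (68.0 + 22.74) = 21.2 × 22.74/90.74 = 5.31 V.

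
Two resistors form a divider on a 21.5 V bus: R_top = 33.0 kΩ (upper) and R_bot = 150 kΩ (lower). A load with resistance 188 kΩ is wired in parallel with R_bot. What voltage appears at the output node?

V_out ≈ 15.4 V

The load sits in parallel with R_bot: R_bot‖R_L = (150 × 188) / (150 + 188) = 83.43 kΩ.
V_out = 21.5 × 83.43 / (33.0 + 83.43) = 21.5 × 83.43/116.4 = 15.4 V.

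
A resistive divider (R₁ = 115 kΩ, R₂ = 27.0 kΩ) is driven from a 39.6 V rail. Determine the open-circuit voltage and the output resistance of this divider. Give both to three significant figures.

V_th is the open-circuit tap voltage: 39.6 × 27.0/(115 + 27.0) = 7.53 V.
With the supply zeroed, R₁ and R₂ appear in parallel from the tap: R_th = R₁‖R₂ = (115 × 27.0)/142.0 = 21.9 kΩ.

V_th = 7.53 V, R_th = 21.9 kΩ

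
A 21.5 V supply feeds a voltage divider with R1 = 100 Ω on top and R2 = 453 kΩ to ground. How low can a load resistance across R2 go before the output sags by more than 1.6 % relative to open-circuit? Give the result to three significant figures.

Output resistance R_th = R1‖R2 = (100 × 453000)/453100 = 99.98 Ω.
The fractional drop is R_th/(R_th + R_L); requiring this ≤ 0.0160 gives R_L ≥ R_th(1/0.0160 − 1) = 99.98 × 61.50 = 6.15 kΩ.

R_L(min) ≈ 6.15 kΩ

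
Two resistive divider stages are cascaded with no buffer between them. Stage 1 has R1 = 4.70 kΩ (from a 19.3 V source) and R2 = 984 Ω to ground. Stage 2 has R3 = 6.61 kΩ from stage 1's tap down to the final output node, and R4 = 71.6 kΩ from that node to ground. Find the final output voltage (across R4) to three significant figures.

V_out ≈ 3.03 V

Stage 2 presents R3+R4 = 78210 Ω as a load on stage 1's tap.
Stage 1's lower leg becomes R2‖(R3+R4) = 971.8 Ω, so V_mid = 19.3 × 971.8/5672 = 3.307 V.
Stage 2 is itself unloaded: V_out = V_mid × R4/(R3+R4) = 3.307 × 71600/78210 = 3.03 V.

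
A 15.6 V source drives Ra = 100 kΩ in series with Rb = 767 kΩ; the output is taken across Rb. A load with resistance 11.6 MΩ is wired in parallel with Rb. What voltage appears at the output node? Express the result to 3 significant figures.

The load sits in parallel with Rb: Rb‖R_L = (767 × 11600) / (767 + 11600) = 719.4 kΩ.
V_out = 15.6 × 719.4 / (100 + 719.4) = 15.6 × 719.4/819.4 = 13.7 V.
(Unloaded it would have been 13.8 V.)

V_out ≈ 13.7 V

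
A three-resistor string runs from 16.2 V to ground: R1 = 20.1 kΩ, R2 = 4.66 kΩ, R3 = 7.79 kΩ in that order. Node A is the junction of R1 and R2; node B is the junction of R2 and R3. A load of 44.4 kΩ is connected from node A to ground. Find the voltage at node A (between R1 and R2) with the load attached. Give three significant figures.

V ≈ 5.28 V

Below node A the series string R2+R3 = 12.45 kΩ sits in parallel with the 44.4 kΩ load: 9.723 kΩ.
V_A = 16.2 × 9.723/(20.1 + 9.723) = 5.28 V.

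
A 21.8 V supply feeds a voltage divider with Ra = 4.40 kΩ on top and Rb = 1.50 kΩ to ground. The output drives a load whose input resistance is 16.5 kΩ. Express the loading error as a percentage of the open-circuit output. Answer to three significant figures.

The divider's output (Thévenin) resistance is Ra‖Rb = 1.119 kΩ.
Fractional drop under load = R_th/(R_th + R_L) = 1.119 / (1.119 + 16.5) = 0.06349.
So the output falls by 6.35 %.

6.35 %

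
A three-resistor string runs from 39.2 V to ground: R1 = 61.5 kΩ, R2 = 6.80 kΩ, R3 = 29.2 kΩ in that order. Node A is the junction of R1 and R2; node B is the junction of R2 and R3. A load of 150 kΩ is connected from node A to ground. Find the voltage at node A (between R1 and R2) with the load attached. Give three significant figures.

V ≈ 12.6 V

Below node A the series string R2+R3 = 36.00 kΩ sits in parallel with the 150 kΩ load: 29.03 kΩ.
V_A = 39.2 × 29.03/(61.5 + 29.03) = 12.6 V.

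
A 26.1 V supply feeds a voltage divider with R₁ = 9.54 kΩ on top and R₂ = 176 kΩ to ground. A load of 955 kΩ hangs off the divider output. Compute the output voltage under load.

The load sits in parallel with R₂: R₂‖R_L = (176 × 955) / (176 + 955) = 148.6 kΩ.
V_out = 26.1 × 148.6 / (9.54 + 148.6) = 26.1 × 148.6/158.2 = 24.5 V.

V_out ≈ 24.5 V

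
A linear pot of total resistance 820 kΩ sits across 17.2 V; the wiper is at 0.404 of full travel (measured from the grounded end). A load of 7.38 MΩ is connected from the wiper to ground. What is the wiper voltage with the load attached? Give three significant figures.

The wiper splits the pot into (1−α)R = 488.7 kΩ above and αR = 331.3 kΩ below.
Lower section ‖ load = 317.0 kΩ.
V_wiper = 17.2 × 317.0/(488.7 + 317.0) = 6.77 V.

V ≈ 6.77 V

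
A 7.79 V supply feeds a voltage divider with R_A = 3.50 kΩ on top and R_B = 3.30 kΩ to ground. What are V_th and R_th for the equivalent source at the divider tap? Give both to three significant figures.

V_th is the open-circuit tap voltage: 7.79 × 3.30/(3.50 + 3.30) = 3.78 V.
With the supply zeroed, R_A and R_B appear in parallel from the tap: R_th = R_A‖R_B = (3.50 × 3.30)/6.800 = 1.70 kΩ.

V_th = 3.78 V, R_th = 1.70 kΩ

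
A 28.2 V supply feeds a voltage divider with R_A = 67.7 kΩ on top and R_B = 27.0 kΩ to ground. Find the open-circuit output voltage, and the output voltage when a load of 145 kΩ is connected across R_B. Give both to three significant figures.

Unloaded: 8.04 V; loaded: 7.10 V

Open-circuit: V = 28.2 × 27.0/(67.7 + 27.0) = 8.04 V.
With the load, R_B becomes R_B‖R_L = 22.76 kΩ, so V = 28.2 × 22.76/90.46 = 7.10 V.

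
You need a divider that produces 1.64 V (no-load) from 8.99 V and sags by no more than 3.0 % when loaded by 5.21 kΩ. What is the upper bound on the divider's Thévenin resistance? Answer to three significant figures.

Loading drop = R_th/(R_th + R_L) ≤ 0.0300, so R_th ≤ R_L · ε/(1−ε) = 5.21 kΩ × 0.0300/0.9700 = 161 Ω.
(Any R1, R2 with R2/(R1+R2) = 0.182 and R1‖R2 ≤ 161 Ω will meet the spec.)

R_th ≤ 161 Ω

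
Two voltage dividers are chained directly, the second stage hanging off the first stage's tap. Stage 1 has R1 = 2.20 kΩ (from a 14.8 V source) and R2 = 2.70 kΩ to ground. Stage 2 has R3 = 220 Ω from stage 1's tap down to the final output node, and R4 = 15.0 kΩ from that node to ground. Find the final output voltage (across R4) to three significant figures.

V_out ≈ 7.44 V

Stage 2 presents R3+R4 = 15220 Ω as a load on stage 1's tap.
Stage 1's lower leg becomes R2‖(R3+R4) = 2293 Ω, so V_mid = 14.8 × 2293/4493 = 7.553 V.
Stage 2 is itself unloaded: V_out = V_mid × R4/(R3+R4) = 7.553 × 15000/15220 = 7.44 V.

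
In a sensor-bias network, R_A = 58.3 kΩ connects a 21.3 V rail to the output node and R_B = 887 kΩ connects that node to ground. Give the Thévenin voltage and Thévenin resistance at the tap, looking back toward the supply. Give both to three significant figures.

V_th = 20.0 V, R_th = 54.7 kΩ

V_th is the open-circuit tap voltage: 21.3 × 887/(58.3 + 887) = 20.0 V.
With the supply zeroed, R_A and R_B appear in parallel from the tap: R_th = R_A‖R_B = (58.3 × 887)/945.3 = 54.7 kΩ.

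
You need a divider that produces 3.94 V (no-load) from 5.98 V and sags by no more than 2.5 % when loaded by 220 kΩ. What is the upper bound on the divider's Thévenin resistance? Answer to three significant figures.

R_th ≤ 5.64 kΩ

Loading drop = R_th/(R_th + R_L) ≤ 0.0250, so R_th ≤ R_L · ε/(1−ε) = 220 kΩ × 0.0250/0.9750 = 5.64 kΩ.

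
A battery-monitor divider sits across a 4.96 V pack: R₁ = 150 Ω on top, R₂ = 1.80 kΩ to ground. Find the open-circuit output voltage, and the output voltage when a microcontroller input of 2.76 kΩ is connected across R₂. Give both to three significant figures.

Open-circuit: V = 4.96 × 1800/(150 + 1800) = 4.58 V.
With the load, R₂ becomes R₂‖R_L = 1089 Ω, so V = 4.96 × 1089/1239 = 4.36 V.

Unloaded: 4.58 V; loaded: 4.36 V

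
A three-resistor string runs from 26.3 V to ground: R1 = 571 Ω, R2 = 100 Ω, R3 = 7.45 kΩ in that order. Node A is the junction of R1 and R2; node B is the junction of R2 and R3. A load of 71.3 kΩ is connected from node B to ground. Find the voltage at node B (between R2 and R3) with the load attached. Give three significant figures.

At node B, R3 is in parallel with the load: R3‖R_L = 6745 Ω.
Below node A the resistance is R2 + (R3‖R_L) = 6845 Ω, so V_A = 26.3 × 6845/7416 = 24.28 V.
Then V_B = V_A × (R3‖R_L)/(R2 + R3‖R_L) = 24.28 × 6745/6845 = 23.9 V.

V ≈ 23.9 V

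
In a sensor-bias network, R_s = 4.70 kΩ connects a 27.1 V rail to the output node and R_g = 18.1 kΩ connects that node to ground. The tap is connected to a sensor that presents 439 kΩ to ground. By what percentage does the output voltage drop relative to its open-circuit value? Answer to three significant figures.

0.843 %

The divider's output (Thévenin) resistance is R_s‖R_g = 3.731 kΩ.
Fractional drop under load = R_th/(R_th + R_L) = 3.731 / (3.731 + 439) = 0.008428.
So the output falls by 0.843 %.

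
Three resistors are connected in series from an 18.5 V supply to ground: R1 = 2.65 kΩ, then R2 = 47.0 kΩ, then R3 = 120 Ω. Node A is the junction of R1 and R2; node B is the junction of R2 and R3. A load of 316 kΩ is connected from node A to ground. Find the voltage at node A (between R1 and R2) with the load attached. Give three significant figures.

V ≈ 17.4 V

Below node A the series string R2+R3 = 47120 Ω sits in parallel with the 316000 Ω load: 41010 Ω.
V_A = 18.5 × 41010/(2650 + 41010) = 17.4 V.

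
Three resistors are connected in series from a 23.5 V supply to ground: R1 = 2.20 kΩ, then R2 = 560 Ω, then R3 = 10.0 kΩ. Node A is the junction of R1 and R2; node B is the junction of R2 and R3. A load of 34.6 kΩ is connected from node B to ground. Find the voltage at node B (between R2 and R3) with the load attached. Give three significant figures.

At node B, R3 is in parallel with the load: R3‖R_L = 7758 Ω.
Below node A the resistance is R2 + (R3‖R_L) = 8318 Ω, so V_A = 23.5 × 8318/10520 = 18.58 V.
Then V_B = V_A × (R3‖R_L)/(R2 + R3‖R_L) = 18.58 × 7758/8318 = 17.3 V.

V ≈ 17.3 V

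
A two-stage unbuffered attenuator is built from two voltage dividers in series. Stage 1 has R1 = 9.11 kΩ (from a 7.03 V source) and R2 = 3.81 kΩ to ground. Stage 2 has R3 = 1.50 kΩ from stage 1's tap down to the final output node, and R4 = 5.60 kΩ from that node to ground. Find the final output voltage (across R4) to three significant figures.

Stage 2 presents R3+R4 = 7.100 kΩ as a load on stage 1's tap.
Stage 1's lower leg becomes R2‖(R3+R4) = 2.479 kΩ, so V_mid = 7.03 × 2.479/11.59 = 1.504 V.
Stage 2 is itself unloaded: V_out = V_mid × R4/(R3+R4) = 1.504 × 5.60/7.100 = 1.19 V.

V_out ≈ 1.19 V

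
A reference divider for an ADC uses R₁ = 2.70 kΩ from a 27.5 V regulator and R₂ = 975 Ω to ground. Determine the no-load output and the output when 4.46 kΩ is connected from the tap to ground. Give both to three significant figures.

Open-circuit: V = 27.5 × 975/(2700 + 975) = 7.30 V.
With the load, R₂ becomes R₂‖R_L = 800.1 Ω, so V = 27.5 × 800.1/3500 = 6.29 V.

Unloaded: 7.30 V; loaded: 6.29 V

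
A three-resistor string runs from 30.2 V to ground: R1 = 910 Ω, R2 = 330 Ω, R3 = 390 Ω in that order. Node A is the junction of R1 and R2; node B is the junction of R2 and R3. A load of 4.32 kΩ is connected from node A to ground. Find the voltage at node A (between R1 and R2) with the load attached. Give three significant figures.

V ≈ 12.2 V

Below node A the series string R2+R3 = 720.0 Ω sits in parallel with the 4320 Ω load: 617.1 Ω.
V_A = 30.2 × 617.1/(910 + 617.1) = 12.2 V.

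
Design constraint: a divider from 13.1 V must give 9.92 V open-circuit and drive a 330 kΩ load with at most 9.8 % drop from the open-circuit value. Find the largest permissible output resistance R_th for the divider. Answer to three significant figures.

Loading drop = R_th/(R_th + R_L) ≤ 0.0980, so R_th ≤ R_L · ε/(1−ε) = 330 kΩ × 0.0980/0.9020 = 35.9 kΩ.
(Any R1, R2 with R2/(R1+R2) = 0.757 and R1‖R2 ≤ 35.9 kΩ will meet the spec.)

R_th ≤ 35.9 kΩ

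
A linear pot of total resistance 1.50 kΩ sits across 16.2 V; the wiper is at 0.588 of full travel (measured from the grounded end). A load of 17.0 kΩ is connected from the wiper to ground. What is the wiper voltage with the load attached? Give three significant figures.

The wiper splits the pot into (1−α)R = 618.0 Ω above and αR = 882.0 Ω below.
Lower section ‖ load = 838.5 Ω.
V_wiper = 16.2 × 838.5/(618.0 + 838.5) = 9.33 V.

V ≈ 9.33 V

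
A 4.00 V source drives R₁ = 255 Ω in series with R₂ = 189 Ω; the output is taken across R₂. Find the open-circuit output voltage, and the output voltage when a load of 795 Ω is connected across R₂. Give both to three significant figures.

Unloaded: 1.70 V; loaded: 1.50 V

Open-circuit: V = 4.00 × 189/(255 + 189) = 1.70 V.
With the load, R₂ becomes R₂‖R_L = 152.7 Ω, so V = 4.00 × 152.7/407.7 = 1.50 V.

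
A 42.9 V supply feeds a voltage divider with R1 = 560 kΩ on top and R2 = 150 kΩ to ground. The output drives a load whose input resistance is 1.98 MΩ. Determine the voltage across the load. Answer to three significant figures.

The load sits in parallel with R2: R2‖R_L = (150 × 1980) / (150 + 1980) = 139.4 kΩ.
V_out = 42.9 × 139.4 / (560 + 139.4) = 42.9 × 139.4/699.4 = 8.55 V.

V_out ≈ 8.55 V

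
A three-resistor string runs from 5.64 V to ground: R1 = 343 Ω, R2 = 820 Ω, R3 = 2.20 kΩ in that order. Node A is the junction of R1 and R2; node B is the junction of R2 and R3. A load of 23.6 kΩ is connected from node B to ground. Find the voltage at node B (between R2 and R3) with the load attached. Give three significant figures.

At node B, R3 is in parallel with the load: R3‖R_L = 2012 Ω.
Below node A the resistance is R2 + (R3‖R_L) = 2832 Ω, so V_A = 5.64 × 2832/3175 = 5.031 V.
Then V_B = V_A × (R3‖R_L)/(R2 + R3‖R_L) = 5.031 × 2012/2832 = 3.57 V.

V ≈ 3.57 V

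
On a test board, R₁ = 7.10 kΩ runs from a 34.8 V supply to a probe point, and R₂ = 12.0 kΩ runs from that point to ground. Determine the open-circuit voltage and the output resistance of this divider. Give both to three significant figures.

V_th = 21.9 V, R_th = 4.46 kΩ

V_th is the open-circuit tap voltage: 34.8 × 12.0/(7.10 + 12.0) = 21.9 V.
With the supply zeroed, R₁ and R₂ appear in parallel from the tap: R_th = R₁‖R₂ = (7.10 × 12.0)/19.10 = 4.46 kΩ.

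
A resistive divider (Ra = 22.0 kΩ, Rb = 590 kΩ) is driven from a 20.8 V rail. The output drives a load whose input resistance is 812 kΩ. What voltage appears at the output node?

V_out ≈ 19.5 V

The load sits in parallel with Rb: Rb‖R_L = (590 × 812) / (590 + 812) = 341.7 kΩ.
V_out = 20.8 × 341.7 / (22.0 + 341.7) = 20.8 × 341.7/363.7 = 19.5 V.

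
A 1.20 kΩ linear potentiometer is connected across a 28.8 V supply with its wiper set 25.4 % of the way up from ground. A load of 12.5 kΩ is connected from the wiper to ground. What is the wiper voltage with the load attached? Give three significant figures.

The wiper splits the pot into (1−α)R = 895.2 Ω above and αR = 304.8 Ω below.
Lower section ‖ load = 297.5 Ω.
V_wiper = 28.8 × 297.5/(895.2 + 297.5) = 7.18 V.

V ≈ 7.18 V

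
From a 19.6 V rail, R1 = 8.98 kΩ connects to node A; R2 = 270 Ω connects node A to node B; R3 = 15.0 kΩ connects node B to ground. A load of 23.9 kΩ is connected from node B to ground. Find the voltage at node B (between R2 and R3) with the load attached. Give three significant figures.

At node B, R3 is in parallel with the load: R3‖R_L = 9216 Ω.
Below node A the resistance is R2 + (R3‖R_L) = 9486 Ω, so V_A = 19.6 × 9486/18470 = 10.07 V.
Then V_B = V_A × (R3‖R_L)/(R2 + R3‖R_L) = 10.07 × 9216/9486 = 9.78 V.

V ≈ 9.78 V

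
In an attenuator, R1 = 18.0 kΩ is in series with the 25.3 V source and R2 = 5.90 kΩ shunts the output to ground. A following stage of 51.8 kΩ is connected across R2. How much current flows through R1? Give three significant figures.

I ≈ 1.09 mA

R2‖R_L = 5.297 kΩ, so the source sees R1 + R2‖R_L = 23.30 kΩ.
I = 25.3 V / 23.30 kΩ = 1.09 mA.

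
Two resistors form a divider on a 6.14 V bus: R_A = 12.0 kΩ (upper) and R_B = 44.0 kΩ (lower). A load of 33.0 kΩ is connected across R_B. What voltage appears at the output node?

V_out ≈ 3.75 V

The load sits in parallel with R_B: R_B‖R_L = (44.0 × 33.0) / (44.0 + 33.0) = 18.86 kΩ.
V_out = 6.14 × 18.86 / (12.0 + 18.86) = 6.14 × 18.86/30.86 = 3.75 V.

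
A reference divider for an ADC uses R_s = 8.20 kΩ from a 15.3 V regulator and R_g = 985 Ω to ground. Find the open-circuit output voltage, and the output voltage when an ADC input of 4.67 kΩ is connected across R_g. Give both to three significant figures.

Open-circuit: V = 15.3 × 985/(8200 + 985) = 1.64 V.
With the load, R_g becomes R_g‖R_L = 813.4 Ω, so V = 15.3 × 813.4/9013 = 1.38 V.

Unloaded: 1.64 V; loaded: 1.38 V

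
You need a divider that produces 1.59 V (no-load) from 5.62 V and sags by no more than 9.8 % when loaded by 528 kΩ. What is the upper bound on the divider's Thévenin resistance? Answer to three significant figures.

Loading drop = R_th/(R_th + R_L) ≤ 0.0980, so R_th ≤ R_L · ε/(1−ε) = 528 kΩ × 0.0980/0.9020 = 57.4 kΩ.

R_th ≤ 57.4 kΩ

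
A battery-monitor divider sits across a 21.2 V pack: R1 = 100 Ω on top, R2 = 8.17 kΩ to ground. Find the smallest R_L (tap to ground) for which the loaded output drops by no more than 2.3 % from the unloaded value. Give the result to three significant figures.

Output resistance R_th = R1‖R2 = (100 × 8170)/8270 = 98.79 Ω.
The fractional drop is R_th/(R_th + R_L); requiring this ≤ 0.0230 gives R_L ≥ R_th(1/0.0230 − 1) = 98.79 × 42.48 = 4.20 kΩ.

R_L(min) ≈ 4.20 kΩ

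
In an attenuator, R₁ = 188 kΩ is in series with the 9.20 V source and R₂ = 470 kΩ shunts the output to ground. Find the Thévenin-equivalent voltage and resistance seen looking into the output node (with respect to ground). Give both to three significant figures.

V_th = 6.57 V, R_th = 134 kΩ

V_th is the open-circuit tap voltage: 9.20 × 470/(188 + 470) = 6.57 V.
With the supply zeroed, R₁ and R₂ appear in parallel from the tap: R_th = R₁‖R₂ = (188 × 470)/658.0 = 134 kΩ.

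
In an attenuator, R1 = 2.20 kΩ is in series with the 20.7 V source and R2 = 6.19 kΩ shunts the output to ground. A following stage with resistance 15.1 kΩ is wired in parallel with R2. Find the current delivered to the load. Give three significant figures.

R2‖R_L = 4.390 kΩ; V_out = 20.7 × 4.390/6.590 = 13.79 V.
I_L = V_out / R_L = 13.79 / 15.1 kΩ = 0.913 mA.

I_L ≈ 0.913 mA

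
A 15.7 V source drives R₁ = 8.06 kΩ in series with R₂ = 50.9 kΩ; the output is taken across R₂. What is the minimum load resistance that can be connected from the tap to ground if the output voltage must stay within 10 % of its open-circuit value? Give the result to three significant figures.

R_L(min) ≈ 62.6 kΩ

Output resistance R_th = R₁‖R₂ = (8.06 × 50.9)/58.96 = 6.958 kΩ.
The fractional drop is R_th/(R_th + R_L); requiring this ≤ 0.100 gives R_L ≥ R_th(1/0.100 − 1) = 6.958 × 9.000 = 62.6 kΩ.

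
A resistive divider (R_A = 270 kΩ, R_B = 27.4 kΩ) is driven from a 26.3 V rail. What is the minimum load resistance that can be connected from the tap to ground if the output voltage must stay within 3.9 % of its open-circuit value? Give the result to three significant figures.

R_L(min) ≈ 613 kΩ

Output resistance R_th = R_A‖R_B = (270 × 27.4)/297.4 = 24.88 kΩ.
The fractional drop is R_th/(R_th + R_L); requiring this ≤ 0.0390 gives R_L ≥ R_th(1/0.0390 − 1) = 24.88 × 24.64 = 613 kΩ.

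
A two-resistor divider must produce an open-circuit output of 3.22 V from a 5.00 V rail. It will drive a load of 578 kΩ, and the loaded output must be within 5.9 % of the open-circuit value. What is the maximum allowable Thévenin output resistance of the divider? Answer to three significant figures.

R_th ≤ 36.2 kΩ

Loading drop = R_th/(R_th + R_L) ≤ 0.0590, so R_th ≤ R_L · ε/(1−ε) = 578 kΩ × 0.0590/0.9410 = 36.2 kΩ.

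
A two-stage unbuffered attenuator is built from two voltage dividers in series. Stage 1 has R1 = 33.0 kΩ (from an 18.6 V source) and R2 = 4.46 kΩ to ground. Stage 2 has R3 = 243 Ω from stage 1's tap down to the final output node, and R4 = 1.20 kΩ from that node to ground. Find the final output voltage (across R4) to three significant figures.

V_out ≈ 0.495 V

Stage 2 presents R3+R4 = 1443 Ω as a load on stage 1's tap.
Stage 1's lower leg becomes R2‖(R3+R4) = 1090 Ω, so V_mid = 18.6 × 1090/34090 = 0.5949 V.
Stage 2 is itself unloaded: V_out = V_mid × R4/(R3+R4) = 0.5949 × 1200/1443 = 0.495 V.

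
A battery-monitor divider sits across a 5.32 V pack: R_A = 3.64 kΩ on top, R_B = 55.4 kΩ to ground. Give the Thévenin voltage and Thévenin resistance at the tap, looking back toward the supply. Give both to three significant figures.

V_th is the open-circuit tap voltage: 5.32 × 55.4/(3.64 + 55.4) = 4.99 V.
With the supply zeroed, R_A and R_B appear in parallel from the tap: R_th = R_A‖R_B = (3.64 × 55.4)/59.04 = 3.42 kΩ.

V_th = 4.99 V, R_th = 3.42 kΩ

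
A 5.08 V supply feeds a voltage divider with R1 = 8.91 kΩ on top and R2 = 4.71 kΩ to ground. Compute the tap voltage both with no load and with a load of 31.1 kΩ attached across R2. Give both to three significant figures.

Open-circuit: V = 5.08 × 4.71/(8.91 + 4.71) = 1.76 V.
With the load, R2 becomes R2‖R_L = 4.091 kΩ, so V = 5.08 × 4.091/13.00 = 1.60 V.

Unloaded: 1.76 V; loaded: 1.60 V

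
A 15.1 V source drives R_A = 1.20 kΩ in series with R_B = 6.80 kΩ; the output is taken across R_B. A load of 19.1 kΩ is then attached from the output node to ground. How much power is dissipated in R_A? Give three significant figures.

P ≈ 7.08 mW

Total resistance from the source is R_A + (R_B‖R_L) = 6.215 kΩ, so I = 15.1/6.215 kΩ = 2.430 mA.
P = I²·R_A = (2.430 mA)² × 1.20 kΩ = 7.08 mW.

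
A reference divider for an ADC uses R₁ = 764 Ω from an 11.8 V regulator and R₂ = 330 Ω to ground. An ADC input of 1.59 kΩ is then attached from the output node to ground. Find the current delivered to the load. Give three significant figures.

I_L ≈ 1.96 mA

R₂‖R_L = 273.3 Ω; V_out = 11.8 × 273.3/1037 = 3.109 V.
I_L = V_out / R_L = 3.109 / 1.59 kΩ = 1.96 mA.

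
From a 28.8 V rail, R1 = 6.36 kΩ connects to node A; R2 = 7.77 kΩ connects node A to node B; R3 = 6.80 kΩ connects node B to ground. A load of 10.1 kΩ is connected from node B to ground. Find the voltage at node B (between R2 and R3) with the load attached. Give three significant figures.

V ≈ 6.43 V

At node B, R3 is in parallel with the load: R3‖R_L = 4.064 kΩ.
Below node A the resistance is R2 + (R3‖R_L) = 11.83 kΩ, so V_A = 28.8 × 11.83/18.19 = 18.73 V.
Then V_B = V_A × (R3‖R_L)/(R2 + R3‖R_L) = 18.73 × 4.064/11.83 = 6.43 V.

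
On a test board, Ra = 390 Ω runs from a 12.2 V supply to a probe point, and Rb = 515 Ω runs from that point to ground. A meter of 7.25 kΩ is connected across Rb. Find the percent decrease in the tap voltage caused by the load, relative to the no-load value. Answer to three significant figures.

2.97 %

The divider's output (Thévenin) resistance is Ra‖Rb = 221.9 Ω.
Fractional drop under load = R_th/(R_th + R_L) = 221.9 / (221.9 + 7250) = 0.02970.
So the output falls by 2.97 %.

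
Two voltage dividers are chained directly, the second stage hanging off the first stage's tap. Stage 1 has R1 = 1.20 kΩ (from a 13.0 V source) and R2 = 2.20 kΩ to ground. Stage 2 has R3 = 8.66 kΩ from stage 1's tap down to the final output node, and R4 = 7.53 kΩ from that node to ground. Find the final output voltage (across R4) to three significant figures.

V_out ≈ 3.73 V

Stage 2 presents R3+R4 = 16.19 kΩ as a load on stage 1's tap.
Stage 1's lower leg becomes R2‖(R3+R4) = 1.937 kΩ, so V_mid = 13.0 × 1.937/3.137 = 8.027 V.
Stage 2 is itself unloaded: V_out = V_mid × R4/(R3+R4) = 8.027 × 7.53/16.19 = 3.73 V.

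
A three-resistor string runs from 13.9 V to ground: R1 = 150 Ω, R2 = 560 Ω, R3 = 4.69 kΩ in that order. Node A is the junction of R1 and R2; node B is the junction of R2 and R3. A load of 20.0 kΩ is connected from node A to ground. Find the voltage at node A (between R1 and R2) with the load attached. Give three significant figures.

Below node A the series string R2+R3 = 5250 Ω sits in parallel with the 20000 Ω load: 4158 Ω.
V_A = 13.9 × 4158/(150 + 4158) = 13.4 V.

V ≈ 13.4 V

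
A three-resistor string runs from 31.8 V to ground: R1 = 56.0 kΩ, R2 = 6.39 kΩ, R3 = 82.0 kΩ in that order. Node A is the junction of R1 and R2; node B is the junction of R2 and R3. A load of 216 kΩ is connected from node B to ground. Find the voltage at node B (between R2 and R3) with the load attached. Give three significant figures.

At node B, R3 is in parallel with the load: R3‖R_L = 59.44 kΩ.
Below node A the resistance is R2 + (R3‖R_L) = 65.83 kΩ, so V_A = 31.8 × 65.83/121.8 = 17.18 V.
Then V_B = V_A × (R3‖R_L)/(R2 + R3‖R_L) = 17.18 × 59.44/65.83 = 15.5 V.

V ≈ 15.5 V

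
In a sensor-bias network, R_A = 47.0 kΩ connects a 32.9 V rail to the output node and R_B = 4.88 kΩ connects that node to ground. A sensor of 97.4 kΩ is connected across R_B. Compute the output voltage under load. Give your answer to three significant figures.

V_out ≈ 2.96 V

The load sits in parallel with R_B: R_B‖R_L = (4.88 × 97.4) / (4.88 + 97.4) = 4.647 kΩ.
V_out = 32.9 × 4.647 / (47.0 + 4.647) = 32.9 × 4.647/51.65 = 2.96 V.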